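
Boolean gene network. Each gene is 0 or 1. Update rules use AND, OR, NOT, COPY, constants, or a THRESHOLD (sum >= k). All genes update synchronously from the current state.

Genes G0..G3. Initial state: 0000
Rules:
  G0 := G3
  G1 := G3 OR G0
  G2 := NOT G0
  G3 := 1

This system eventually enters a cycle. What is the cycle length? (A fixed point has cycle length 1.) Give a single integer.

Step 0: 0000
Step 1: G0=G3=0 G1=G3|G0=0|0=0 G2=NOT G0=NOT 0=1 G3=1(const) -> 0011
Step 2: G0=G3=1 G1=G3|G0=1|0=1 G2=NOT G0=NOT 0=1 G3=1(const) -> 1111
Step 3: G0=G3=1 G1=G3|G0=1|1=1 G2=NOT G0=NOT 1=0 G3=1(const) -> 1101
Step 4: G0=G3=1 G1=G3|G0=1|1=1 G2=NOT G0=NOT 1=0 G3=1(const) -> 1101
State from step 4 equals state from step 3 -> cycle length 1

Answer: 1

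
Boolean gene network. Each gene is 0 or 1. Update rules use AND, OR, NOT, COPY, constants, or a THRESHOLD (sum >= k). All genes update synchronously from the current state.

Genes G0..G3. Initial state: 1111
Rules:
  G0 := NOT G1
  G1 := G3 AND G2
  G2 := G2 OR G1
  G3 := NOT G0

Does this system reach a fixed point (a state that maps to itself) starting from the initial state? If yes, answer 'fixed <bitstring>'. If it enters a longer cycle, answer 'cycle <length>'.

Answer: cycle 3

Derivation:
Step 0: 1111
Step 1: G0=NOT G1=NOT 1=0 G1=G3&G2=1&1=1 G2=G2|G1=1|1=1 G3=NOT G0=NOT 1=0 -> 0110
Step 2: G0=NOT G1=NOT 1=0 G1=G3&G2=0&1=0 G2=G2|G1=1|1=1 G3=NOT G0=NOT 0=1 -> 0011
Step 3: G0=NOT G1=NOT 0=1 G1=G3&G2=1&1=1 G2=G2|G1=1|0=1 G3=NOT G0=NOT 0=1 -> 1111
Cycle of length 3 starting at step 0 -> no fixed point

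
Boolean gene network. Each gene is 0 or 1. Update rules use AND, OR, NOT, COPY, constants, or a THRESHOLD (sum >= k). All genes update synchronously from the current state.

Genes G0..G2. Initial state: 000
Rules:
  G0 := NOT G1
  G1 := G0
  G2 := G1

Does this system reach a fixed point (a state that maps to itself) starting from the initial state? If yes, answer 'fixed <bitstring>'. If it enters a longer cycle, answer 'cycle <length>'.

Answer: cycle 4

Derivation:
Step 0: 000
Step 1: G0=NOT G1=NOT 0=1 G1=G0=0 G2=G1=0 -> 100
Step 2: G0=NOT G1=NOT 0=1 G1=G0=1 G2=G1=0 -> 110
Step 3: G0=NOT G1=NOT 1=0 G1=G0=1 G2=G1=1 -> 011
Step 4: G0=NOT G1=NOT 1=0 G1=G0=0 G2=G1=1 -> 001
Step 5: G0=NOT G1=NOT 0=1 G1=G0=0 G2=G1=0 -> 100
Cycle of length 4 starting at step 1 -> no fixed point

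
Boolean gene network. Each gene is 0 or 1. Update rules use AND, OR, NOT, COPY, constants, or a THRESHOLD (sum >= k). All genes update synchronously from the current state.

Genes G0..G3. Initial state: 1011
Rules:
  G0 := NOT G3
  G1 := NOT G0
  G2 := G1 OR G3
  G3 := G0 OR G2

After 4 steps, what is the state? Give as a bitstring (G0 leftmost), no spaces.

Step 1: G0=NOT G3=NOT 1=0 G1=NOT G0=NOT 1=0 G2=G1|G3=0|1=1 G3=G0|G2=1|1=1 -> 0011
Step 2: G0=NOT G3=NOT 1=0 G1=NOT G0=NOT 0=1 G2=G1|G3=0|1=1 G3=G0|G2=0|1=1 -> 0111
Step 3: G0=NOT G3=NOT 1=0 G1=NOT G0=NOT 0=1 G2=G1|G3=1|1=1 G3=G0|G2=0|1=1 -> 0111
Step 4: G0=NOT G3=NOT 1=0 G1=NOT G0=NOT 0=1 G2=G1|G3=1|1=1 G3=G0|G2=0|1=1 -> 0111

0111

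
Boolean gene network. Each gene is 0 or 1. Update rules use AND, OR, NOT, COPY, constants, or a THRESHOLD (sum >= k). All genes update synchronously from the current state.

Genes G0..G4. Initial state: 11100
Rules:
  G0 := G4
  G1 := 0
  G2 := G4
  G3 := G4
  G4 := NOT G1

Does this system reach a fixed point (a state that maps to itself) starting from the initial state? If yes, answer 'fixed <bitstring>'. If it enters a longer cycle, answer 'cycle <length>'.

Answer: fixed 10111

Derivation:
Step 0: 11100
Step 1: G0=G4=0 G1=0(const) G2=G4=0 G3=G4=0 G4=NOT G1=NOT 1=0 -> 00000
Step 2: G0=G4=0 G1=0(const) G2=G4=0 G3=G4=0 G4=NOT G1=NOT 0=1 -> 00001
Step 3: G0=G4=1 G1=0(const) G2=G4=1 G3=G4=1 G4=NOT G1=NOT 0=1 -> 10111
Step 4: G0=G4=1 G1=0(const) G2=G4=1 G3=G4=1 G4=NOT G1=NOT 0=1 -> 10111
Fixed point reached at step 3: 10111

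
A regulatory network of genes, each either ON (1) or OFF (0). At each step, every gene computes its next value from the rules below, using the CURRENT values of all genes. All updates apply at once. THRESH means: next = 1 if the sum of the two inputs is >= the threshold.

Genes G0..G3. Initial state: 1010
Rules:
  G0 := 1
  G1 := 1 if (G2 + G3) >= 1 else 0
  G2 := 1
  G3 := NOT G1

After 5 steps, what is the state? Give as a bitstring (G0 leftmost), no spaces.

Step 1: G0=1(const) G1=(1+0>=1)=1 G2=1(const) G3=NOT G1=NOT 0=1 -> 1111
Step 2: G0=1(const) G1=(1+1>=1)=1 G2=1(const) G3=NOT G1=NOT 1=0 -> 1110
Step 3: G0=1(const) G1=(1+0>=1)=1 G2=1(const) G3=NOT G1=NOT 1=0 -> 1110
Step 4: G0=1(const) G1=(1+0>=1)=1 G2=1(const) G3=NOT G1=NOT 1=0 -> 1110
Step 5: G0=1(const) G1=(1+0>=1)=1 G2=1(const) G3=NOT G1=NOT 1=0 -> 1110

1110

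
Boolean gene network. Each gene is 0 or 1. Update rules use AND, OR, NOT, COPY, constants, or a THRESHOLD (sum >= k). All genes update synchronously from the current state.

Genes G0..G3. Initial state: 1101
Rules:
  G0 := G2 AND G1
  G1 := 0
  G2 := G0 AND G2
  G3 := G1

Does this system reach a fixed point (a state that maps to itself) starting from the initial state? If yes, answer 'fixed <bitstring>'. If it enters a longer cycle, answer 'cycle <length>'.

Answer: fixed 0000

Derivation:
Step 0: 1101
Step 1: G0=G2&G1=0&1=0 G1=0(const) G2=G0&G2=1&0=0 G3=G1=1 -> 0001
Step 2: G0=G2&G1=0&0=0 G1=0(const) G2=G0&G2=0&0=0 G3=G1=0 -> 0000
Step 3: G0=G2&G1=0&0=0 G1=0(const) G2=G0&G2=0&0=0 G3=G1=0 -> 0000
Fixed point reached at step 2: 0000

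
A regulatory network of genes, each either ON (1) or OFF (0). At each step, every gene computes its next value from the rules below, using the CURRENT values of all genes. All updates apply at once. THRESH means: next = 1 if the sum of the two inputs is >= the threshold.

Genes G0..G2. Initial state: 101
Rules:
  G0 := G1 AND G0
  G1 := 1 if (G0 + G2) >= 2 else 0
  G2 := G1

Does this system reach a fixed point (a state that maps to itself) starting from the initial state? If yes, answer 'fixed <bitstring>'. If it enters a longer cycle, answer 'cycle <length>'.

Step 0: 101
Step 1: G0=G1&G0=0&1=0 G1=(1+1>=2)=1 G2=G1=0 -> 010
Step 2: G0=G1&G0=1&0=0 G1=(0+0>=2)=0 G2=G1=1 -> 001
Step 3: G0=G1&G0=0&0=0 G1=(0+1>=2)=0 G2=G1=0 -> 000
Step 4: G0=G1&G0=0&0=0 G1=(0+0>=2)=0 G2=G1=0 -> 000
Fixed point reached at step 3: 000

Answer: fixed 000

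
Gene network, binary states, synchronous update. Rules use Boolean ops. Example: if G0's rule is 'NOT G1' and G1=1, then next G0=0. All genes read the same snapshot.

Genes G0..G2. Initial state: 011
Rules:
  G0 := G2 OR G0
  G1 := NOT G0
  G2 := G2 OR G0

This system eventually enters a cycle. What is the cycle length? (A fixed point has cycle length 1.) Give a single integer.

Answer: 1

Derivation:
Step 0: 011
Step 1: G0=G2|G0=1|0=1 G1=NOT G0=NOT 0=1 G2=G2|G0=1|0=1 -> 111
Step 2: G0=G2|G0=1|1=1 G1=NOT G0=NOT 1=0 G2=G2|G0=1|1=1 -> 101
Step 3: G0=G2|G0=1|1=1 G1=NOT G0=NOT 1=0 G2=G2|G0=1|1=1 -> 101
State from step 3 equals state from step 2 -> cycle length 1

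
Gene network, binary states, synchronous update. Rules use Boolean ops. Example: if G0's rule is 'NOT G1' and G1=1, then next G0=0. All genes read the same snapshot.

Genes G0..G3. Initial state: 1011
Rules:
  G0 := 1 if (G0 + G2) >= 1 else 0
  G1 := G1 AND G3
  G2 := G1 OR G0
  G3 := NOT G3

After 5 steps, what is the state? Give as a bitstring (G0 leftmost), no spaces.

Step 1: G0=(1+1>=1)=1 G1=G1&G3=0&1=0 G2=G1|G0=0|1=1 G3=NOT G3=NOT 1=0 -> 1010
Step 2: G0=(1+1>=1)=1 G1=G1&G3=0&0=0 G2=G1|G0=0|1=1 G3=NOT G3=NOT 0=1 -> 1011
Step 3: G0=(1+1>=1)=1 G1=G1&G3=0&1=0 G2=G1|G0=0|1=1 G3=NOT G3=NOT 1=0 -> 1010
Step 4: G0=(1+1>=1)=1 G1=G1&G3=0&0=0 G2=G1|G0=0|1=1 G3=NOT G3=NOT 0=1 -> 1011
Step 5: G0=(1+1>=1)=1 G1=G1&G3=0&1=0 G2=G1|G0=0|1=1 G3=NOT G3=NOT 1=0 -> 1010

1010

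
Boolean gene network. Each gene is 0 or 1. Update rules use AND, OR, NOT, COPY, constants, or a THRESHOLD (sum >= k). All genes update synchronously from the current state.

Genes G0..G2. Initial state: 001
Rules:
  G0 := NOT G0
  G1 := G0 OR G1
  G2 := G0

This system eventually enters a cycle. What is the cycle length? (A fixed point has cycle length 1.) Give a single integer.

Step 0: 001
Step 1: G0=NOT G0=NOT 0=1 G1=G0|G1=0|0=0 G2=G0=0 -> 100
Step 2: G0=NOT G0=NOT 1=0 G1=G0|G1=1|0=1 G2=G0=1 -> 011
Step 3: G0=NOT G0=NOT 0=1 G1=G0|G1=0|1=1 G2=G0=0 -> 110
Step 4: G0=NOT G0=NOT 1=0 G1=G0|G1=1|1=1 G2=G0=1 -> 011
State from step 4 equals state from step 2 -> cycle length 2

Answer: 2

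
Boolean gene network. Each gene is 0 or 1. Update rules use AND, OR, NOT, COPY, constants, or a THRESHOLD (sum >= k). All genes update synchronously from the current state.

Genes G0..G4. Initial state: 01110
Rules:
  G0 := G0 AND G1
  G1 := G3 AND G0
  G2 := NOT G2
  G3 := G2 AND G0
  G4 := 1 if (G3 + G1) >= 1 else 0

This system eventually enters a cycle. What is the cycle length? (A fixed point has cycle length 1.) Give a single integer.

Step 0: 01110
Step 1: G0=G0&G1=0&1=0 G1=G3&G0=1&0=0 G2=NOT G2=NOT 1=0 G3=G2&G0=1&0=0 G4=(1+1>=1)=1 -> 00001
Step 2: G0=G0&G1=0&0=0 G1=G3&G0=0&0=0 G2=NOT G2=NOT 0=1 G3=G2&G0=0&0=0 G4=(0+0>=1)=0 -> 00100
Step 3: G0=G0&G1=0&0=0 G1=G3&G0=0&0=0 G2=NOT G2=NOT 1=0 G3=G2&G0=1&0=0 G4=(0+0>=1)=0 -> 00000
Step 4: G0=G0&G1=0&0=0 G1=G3&G0=0&0=0 G2=NOT G2=NOT 0=1 G3=G2&G0=0&0=0 G4=(0+0>=1)=0 -> 00100
State from step 4 equals state from step 2 -> cycle length 2

Answer: 2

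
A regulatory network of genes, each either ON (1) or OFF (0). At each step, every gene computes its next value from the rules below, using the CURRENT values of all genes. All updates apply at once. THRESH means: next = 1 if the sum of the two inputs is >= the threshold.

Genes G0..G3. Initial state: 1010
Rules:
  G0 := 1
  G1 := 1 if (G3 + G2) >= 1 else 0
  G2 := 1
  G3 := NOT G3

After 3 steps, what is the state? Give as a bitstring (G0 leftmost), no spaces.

Step 1: G0=1(const) G1=(0+1>=1)=1 G2=1(const) G3=NOT G3=NOT 0=1 -> 1111
Step 2: G0=1(const) G1=(1+1>=1)=1 G2=1(const) G3=NOT G3=NOT 1=0 -> 1110
Step 3: G0=1(const) G1=(0+1>=1)=1 G2=1(const) G3=NOT G3=NOT 0=1 -> 1111

1111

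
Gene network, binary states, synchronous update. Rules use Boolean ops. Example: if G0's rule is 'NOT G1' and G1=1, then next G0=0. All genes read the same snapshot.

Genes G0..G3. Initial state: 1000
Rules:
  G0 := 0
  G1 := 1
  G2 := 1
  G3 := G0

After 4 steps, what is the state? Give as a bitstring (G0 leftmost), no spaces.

Step 1: G0=0(const) G1=1(const) G2=1(const) G3=G0=1 -> 0111
Step 2: G0=0(const) G1=1(const) G2=1(const) G3=G0=0 -> 0110
Step 3: G0=0(const) G1=1(const) G2=1(const) G3=G0=0 -> 0110
Step 4: G0=0(const) G1=1(const) G2=1(const) G3=G0=0 -> 0110

0110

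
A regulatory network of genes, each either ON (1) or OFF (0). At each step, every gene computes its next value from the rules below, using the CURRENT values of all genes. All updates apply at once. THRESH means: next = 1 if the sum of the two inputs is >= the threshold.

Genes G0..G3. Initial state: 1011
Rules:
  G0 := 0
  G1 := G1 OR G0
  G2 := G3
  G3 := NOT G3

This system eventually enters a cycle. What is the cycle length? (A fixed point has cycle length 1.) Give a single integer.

Answer: 2

Derivation:
Step 0: 1011
Step 1: G0=0(const) G1=G1|G0=0|1=1 G2=G3=1 G3=NOT G3=NOT 1=0 -> 0110
Step 2: G0=0(const) G1=G1|G0=1|0=1 G2=G3=0 G3=NOT G3=NOT 0=1 -> 0101
Step 3: G0=0(const) G1=G1|G0=1|0=1 G2=G3=1 G3=NOT G3=NOT 1=0 -> 0110
State from step 3 equals state from step 1 -> cycle length 2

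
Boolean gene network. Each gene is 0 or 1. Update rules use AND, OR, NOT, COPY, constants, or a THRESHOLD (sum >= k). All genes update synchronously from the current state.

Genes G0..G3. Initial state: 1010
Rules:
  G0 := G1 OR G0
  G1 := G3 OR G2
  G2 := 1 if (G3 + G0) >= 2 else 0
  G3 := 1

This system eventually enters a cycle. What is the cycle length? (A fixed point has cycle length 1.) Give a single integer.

Answer: 1

Derivation:
Step 0: 1010
Step 1: G0=G1|G0=0|1=1 G1=G3|G2=0|1=1 G2=(0+1>=2)=0 G3=1(const) -> 1101
Step 2: G0=G1|G0=1|1=1 G1=G3|G2=1|0=1 G2=(1+1>=2)=1 G3=1(const) -> 1111
Step 3: G0=G1|G0=1|1=1 G1=G3|G2=1|1=1 G2=(1+1>=2)=1 G3=1(const) -> 1111
State from step 3 equals state from step 2 -> cycle length 1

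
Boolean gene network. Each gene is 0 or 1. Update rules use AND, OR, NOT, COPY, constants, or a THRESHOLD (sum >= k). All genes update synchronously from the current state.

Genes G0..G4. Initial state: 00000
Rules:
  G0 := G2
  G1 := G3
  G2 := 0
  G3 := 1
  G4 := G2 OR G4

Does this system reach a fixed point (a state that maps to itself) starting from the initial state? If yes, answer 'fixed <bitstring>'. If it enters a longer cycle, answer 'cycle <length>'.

Step 0: 00000
Step 1: G0=G2=0 G1=G3=0 G2=0(const) G3=1(const) G4=G2|G4=0|0=0 -> 00010
Step 2: G0=G2=0 G1=G3=1 G2=0(const) G3=1(const) G4=G2|G4=0|0=0 -> 01010
Step 3: G0=G2=0 G1=G3=1 G2=0(const) G3=1(const) G4=G2|G4=0|0=0 -> 01010
Fixed point reached at step 2: 01010

Answer: fixed 01010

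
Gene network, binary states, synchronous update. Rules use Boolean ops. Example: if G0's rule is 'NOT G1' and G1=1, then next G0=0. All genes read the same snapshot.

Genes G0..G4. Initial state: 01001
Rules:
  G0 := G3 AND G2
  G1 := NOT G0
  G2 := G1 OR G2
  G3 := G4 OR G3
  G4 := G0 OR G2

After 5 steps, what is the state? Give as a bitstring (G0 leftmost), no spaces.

Step 1: G0=G3&G2=0&0=0 G1=NOT G0=NOT 0=1 G2=G1|G2=1|0=1 G3=G4|G3=1|0=1 G4=G0|G2=0|0=0 -> 01110
Step 2: G0=G3&G2=1&1=1 G1=NOT G0=NOT 0=1 G2=G1|G2=1|1=1 G3=G4|G3=0|1=1 G4=G0|G2=0|1=1 -> 11111
Step 3: G0=G3&G2=1&1=1 G1=NOT G0=NOT 1=0 G2=G1|G2=1|1=1 G3=G4|G3=1|1=1 G4=G0|G2=1|1=1 -> 10111
Step 4: G0=G3&G2=1&1=1 G1=NOT G0=NOT 1=0 G2=G1|G2=0|1=1 G3=G4|G3=1|1=1 G4=G0|G2=1|1=1 -> 10111
Step 5: G0=G3&G2=1&1=1 G1=NOT G0=NOT 1=0 G2=G1|G2=0|1=1 G3=G4|G3=1|1=1 G4=G0|G2=1|1=1 -> 10111

10111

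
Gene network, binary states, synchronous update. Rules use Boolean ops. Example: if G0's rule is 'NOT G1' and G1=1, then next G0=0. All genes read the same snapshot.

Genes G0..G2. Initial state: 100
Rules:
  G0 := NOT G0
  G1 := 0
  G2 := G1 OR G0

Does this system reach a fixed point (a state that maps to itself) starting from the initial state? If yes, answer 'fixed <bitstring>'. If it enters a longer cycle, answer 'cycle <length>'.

Step 0: 100
Step 1: G0=NOT G0=NOT 1=0 G1=0(const) G2=G1|G0=0|1=1 -> 001
Step 2: G0=NOT G0=NOT 0=1 G1=0(const) G2=G1|G0=0|0=0 -> 100
Cycle of length 2 starting at step 0 -> no fixed point

Answer: cycle 2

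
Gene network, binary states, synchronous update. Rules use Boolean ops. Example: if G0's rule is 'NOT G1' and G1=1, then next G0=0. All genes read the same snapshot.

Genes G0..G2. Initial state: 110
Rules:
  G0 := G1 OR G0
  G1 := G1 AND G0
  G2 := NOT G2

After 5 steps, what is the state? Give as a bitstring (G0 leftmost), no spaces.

Step 1: G0=G1|G0=1|1=1 G1=G1&G0=1&1=1 G2=NOT G2=NOT 0=1 -> 111
Step 2: G0=G1|G0=1|1=1 G1=G1&G0=1&1=1 G2=NOT G2=NOT 1=0 -> 110
Step 3: G0=G1|G0=1|1=1 G1=G1&G0=1&1=1 G2=NOT G2=NOT 0=1 -> 111
Step 4: G0=G1|G0=1|1=1 G1=G1&G0=1&1=1 G2=NOT G2=NOT 1=0 -> 110
Step 5: G0=G1|G0=1|1=1 G1=G1&G0=1&1=1 G2=NOT G2=NOT 0=1 -> 111

111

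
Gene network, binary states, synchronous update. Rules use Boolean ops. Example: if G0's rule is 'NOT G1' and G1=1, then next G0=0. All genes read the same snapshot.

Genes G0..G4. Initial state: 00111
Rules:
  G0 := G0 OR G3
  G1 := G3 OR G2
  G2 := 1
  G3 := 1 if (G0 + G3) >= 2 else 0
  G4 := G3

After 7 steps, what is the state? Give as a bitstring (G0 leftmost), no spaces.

Step 1: G0=G0|G3=0|1=1 G1=G3|G2=1|1=1 G2=1(const) G3=(0+1>=2)=0 G4=G3=1 -> 11101
Step 2: G0=G0|G3=1|0=1 G1=G3|G2=0|1=1 G2=1(const) G3=(1+0>=2)=0 G4=G3=0 -> 11100
Step 3: G0=G0|G3=1|0=1 G1=G3|G2=0|1=1 G2=1(const) G3=(1+0>=2)=0 G4=G3=0 -> 11100
Step 4: G0=G0|G3=1|0=1 G1=G3|G2=0|1=1 G2=1(const) G3=(1+0>=2)=0 G4=G3=0 -> 11100
Step 5: G0=G0|G3=1|0=1 G1=G3|G2=0|1=1 G2=1(const) G3=(1+0>=2)=0 G4=G3=0 -> 11100
Step 6: G0=G0|G3=1|0=1 G1=G3|G2=0|1=1 G2=1(const) G3=(1+0>=2)=0 G4=G3=0 -> 11100
Step 7: G0=G0|G3=1|0=1 G1=G3|G2=0|1=1 G2=1(const) G3=(1+0>=2)=0 G4=G3=0 -> 11100

11100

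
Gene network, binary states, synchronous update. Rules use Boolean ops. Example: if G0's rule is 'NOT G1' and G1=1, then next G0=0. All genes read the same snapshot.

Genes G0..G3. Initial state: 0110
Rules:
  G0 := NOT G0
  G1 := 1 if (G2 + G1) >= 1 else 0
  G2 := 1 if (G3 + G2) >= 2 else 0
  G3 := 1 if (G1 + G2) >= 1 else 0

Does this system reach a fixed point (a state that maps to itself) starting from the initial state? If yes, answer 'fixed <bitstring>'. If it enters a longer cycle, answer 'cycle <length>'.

Answer: cycle 2

Derivation:
Step 0: 0110
Step 1: G0=NOT G0=NOT 0=1 G1=(1+1>=1)=1 G2=(0+1>=2)=0 G3=(1+1>=1)=1 -> 1101
Step 2: G0=NOT G0=NOT 1=0 G1=(0+1>=1)=1 G2=(1+0>=2)=0 G3=(1+0>=1)=1 -> 0101
Step 3: G0=NOT G0=NOT 0=1 G1=(0+1>=1)=1 G2=(1+0>=2)=0 G3=(1+0>=1)=1 -> 1101
Cycle of length 2 starting at step 1 -> no fixed point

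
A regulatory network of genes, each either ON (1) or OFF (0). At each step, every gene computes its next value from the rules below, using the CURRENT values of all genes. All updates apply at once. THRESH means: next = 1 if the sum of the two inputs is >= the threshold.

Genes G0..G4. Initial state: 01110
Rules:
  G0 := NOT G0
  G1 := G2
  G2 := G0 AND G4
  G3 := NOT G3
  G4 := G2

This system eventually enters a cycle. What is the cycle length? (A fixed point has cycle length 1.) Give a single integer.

Step 0: 01110
Step 1: G0=NOT G0=NOT 0=1 G1=G2=1 G2=G0&G4=0&0=0 G3=NOT G3=NOT 1=0 G4=G2=1 -> 11001
Step 2: G0=NOT G0=NOT 1=0 G1=G2=0 G2=G0&G4=1&1=1 G3=NOT G3=NOT 0=1 G4=G2=0 -> 00110
Step 3: G0=NOT G0=NOT 0=1 G1=G2=1 G2=G0&G4=0&0=0 G3=NOT G3=NOT 1=0 G4=G2=1 -> 11001
State from step 3 equals state from step 1 -> cycle length 2

Answer: 2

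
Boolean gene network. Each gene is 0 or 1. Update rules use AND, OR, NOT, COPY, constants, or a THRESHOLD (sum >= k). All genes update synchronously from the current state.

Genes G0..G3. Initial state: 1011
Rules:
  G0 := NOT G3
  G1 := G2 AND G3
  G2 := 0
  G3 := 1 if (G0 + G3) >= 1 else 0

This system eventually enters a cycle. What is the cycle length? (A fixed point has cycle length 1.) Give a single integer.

Answer: 1

Derivation:
Step 0: 1011
Step 1: G0=NOT G3=NOT 1=0 G1=G2&G3=1&1=1 G2=0(const) G3=(1+1>=1)=1 -> 0101
Step 2: G0=NOT G3=NOT 1=0 G1=G2&G3=0&1=0 G2=0(const) G3=(0+1>=1)=1 -> 0001
Step 3: G0=NOT G3=NOT 1=0 G1=G2&G3=0&1=0 G2=0(const) G3=(0+1>=1)=1 -> 0001
State from step 3 equals state from step 2 -> cycle length 1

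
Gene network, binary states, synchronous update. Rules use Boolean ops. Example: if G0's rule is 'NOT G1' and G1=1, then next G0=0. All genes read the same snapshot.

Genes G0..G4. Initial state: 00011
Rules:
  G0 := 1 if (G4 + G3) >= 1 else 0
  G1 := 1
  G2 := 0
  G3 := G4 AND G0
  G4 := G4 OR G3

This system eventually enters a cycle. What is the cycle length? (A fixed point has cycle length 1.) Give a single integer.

Answer: 1

Derivation:
Step 0: 00011
Step 1: G0=(1+1>=1)=1 G1=1(const) G2=0(const) G3=G4&G0=1&0=0 G4=G4|G3=1|1=1 -> 11001
Step 2: G0=(1+0>=1)=1 G1=1(const) G2=0(const) G3=G4&G0=1&1=1 G4=G4|G3=1|0=1 -> 11011
Step 3: G0=(1+1>=1)=1 G1=1(const) G2=0(const) G3=G4&G0=1&1=1 G4=G4|G3=1|1=1 -> 11011
State from step 3 equals state from step 2 -> cycle length 1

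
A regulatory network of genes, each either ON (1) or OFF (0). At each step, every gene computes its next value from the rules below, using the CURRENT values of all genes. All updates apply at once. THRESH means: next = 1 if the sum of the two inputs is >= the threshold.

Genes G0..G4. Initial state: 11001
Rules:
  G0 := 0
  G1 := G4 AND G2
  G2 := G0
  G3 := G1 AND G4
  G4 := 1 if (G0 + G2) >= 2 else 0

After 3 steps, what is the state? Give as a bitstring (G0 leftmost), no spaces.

Step 1: G0=0(const) G1=G4&G2=1&0=0 G2=G0=1 G3=G1&G4=1&1=1 G4=(1+0>=2)=0 -> 00110
Step 2: G0=0(const) G1=G4&G2=0&1=0 G2=G0=0 G3=G1&G4=0&0=0 G4=(0+1>=2)=0 -> 00000
Step 3: G0=0(const) G1=G4&G2=0&0=0 G2=G0=0 G3=G1&G4=0&0=0 G4=(0+0>=2)=0 -> 00000

00000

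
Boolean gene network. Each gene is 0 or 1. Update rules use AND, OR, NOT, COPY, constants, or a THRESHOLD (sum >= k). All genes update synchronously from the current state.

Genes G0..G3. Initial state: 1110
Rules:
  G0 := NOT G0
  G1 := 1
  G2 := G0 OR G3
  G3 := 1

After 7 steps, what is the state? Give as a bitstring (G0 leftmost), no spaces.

Step 1: G0=NOT G0=NOT 1=0 G1=1(const) G2=G0|G3=1|0=1 G3=1(const) -> 0111
Step 2: G0=NOT G0=NOT 0=1 G1=1(const) G2=G0|G3=0|1=1 G3=1(const) -> 1111
Step 3: G0=NOT G0=NOT 1=0 G1=1(const) G2=G0|G3=1|1=1 G3=1(const) -> 0111
Step 4: G0=NOT G0=NOT 0=1 G1=1(const) G2=G0|G3=0|1=1 G3=1(const) -> 1111
Step 5: G0=NOT G0=NOT 1=0 G1=1(const) G2=G0|G3=1|1=1 G3=1(const) -> 0111
Step 6: G0=NOT G0=NOT 0=1 G1=1(const) G2=G0|G3=0|1=1 G3=1(const) -> 1111
Step 7: G0=NOT G0=NOT 1=0 G1=1(const) G2=G0|G3=1|1=1 G3=1(const) -> 0111

0111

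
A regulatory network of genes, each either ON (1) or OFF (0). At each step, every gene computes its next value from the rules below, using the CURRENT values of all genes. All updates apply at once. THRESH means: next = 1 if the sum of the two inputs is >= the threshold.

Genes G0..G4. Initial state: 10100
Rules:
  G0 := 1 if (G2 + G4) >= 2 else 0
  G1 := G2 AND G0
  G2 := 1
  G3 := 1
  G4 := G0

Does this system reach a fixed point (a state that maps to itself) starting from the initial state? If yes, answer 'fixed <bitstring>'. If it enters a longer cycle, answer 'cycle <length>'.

Answer: cycle 2

Derivation:
Step 0: 10100
Step 1: G0=(1+0>=2)=0 G1=G2&G0=1&1=1 G2=1(const) G3=1(const) G4=G0=1 -> 01111
Step 2: G0=(1+1>=2)=1 G1=G2&G0=1&0=0 G2=1(const) G3=1(const) G4=G0=0 -> 10110
Step 3: G0=(1+0>=2)=0 G1=G2&G0=1&1=1 G2=1(const) G3=1(const) G4=G0=1 -> 01111
Cycle of length 2 starting at step 1 -> no fixed point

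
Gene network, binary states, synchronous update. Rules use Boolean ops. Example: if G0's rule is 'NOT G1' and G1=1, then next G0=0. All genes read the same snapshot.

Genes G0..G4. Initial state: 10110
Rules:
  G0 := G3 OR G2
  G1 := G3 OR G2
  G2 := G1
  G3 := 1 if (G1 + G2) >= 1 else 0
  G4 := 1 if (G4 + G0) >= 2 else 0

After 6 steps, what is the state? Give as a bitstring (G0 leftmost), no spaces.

Step 1: G0=G3|G2=1|1=1 G1=G3|G2=1|1=1 G2=G1=0 G3=(0+1>=1)=1 G4=(0+1>=2)=0 -> 11010
Step 2: G0=G3|G2=1|0=1 G1=G3|G2=1|0=1 G2=G1=1 G3=(1+0>=1)=1 G4=(0+1>=2)=0 -> 11110
Step 3: G0=G3|G2=1|1=1 G1=G3|G2=1|1=1 G2=G1=1 G3=(1+1>=1)=1 G4=(0+1>=2)=0 -> 11110
Step 4: G0=G3|G2=1|1=1 G1=G3|G2=1|1=1 G2=G1=1 G3=(1+1>=1)=1 G4=(0+1>=2)=0 -> 11110
Step 5: G0=G3|G2=1|1=1 G1=G3|G2=1|1=1 G2=G1=1 G3=(1+1>=1)=1 G4=(0+1>=2)=0 -> 11110
Step 6: G0=G3|G2=1|1=1 G1=G3|G2=1|1=1 G2=G1=1 G3=(1+1>=1)=1 G4=(0+1>=2)=0 -> 11110

11110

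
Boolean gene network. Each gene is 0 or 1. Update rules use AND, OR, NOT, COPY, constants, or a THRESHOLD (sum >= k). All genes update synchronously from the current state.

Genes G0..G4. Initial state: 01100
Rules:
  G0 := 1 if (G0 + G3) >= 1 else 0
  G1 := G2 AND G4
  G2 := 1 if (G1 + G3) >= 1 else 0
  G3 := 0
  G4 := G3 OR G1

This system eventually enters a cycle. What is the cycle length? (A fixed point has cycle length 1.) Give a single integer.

Step 0: 01100
Step 1: G0=(0+0>=1)=0 G1=G2&G4=1&0=0 G2=(1+0>=1)=1 G3=0(const) G4=G3|G1=0|1=1 -> 00101
Step 2: G0=(0+0>=1)=0 G1=G2&G4=1&1=1 G2=(0+0>=1)=0 G3=0(const) G4=G3|G1=0|0=0 -> 01000
Step 3: G0=(0+0>=1)=0 G1=G2&G4=0&0=0 G2=(1+0>=1)=1 G3=0(const) G4=G3|G1=0|1=1 -> 00101
State from step 3 equals state from step 1 -> cycle length 2

Answer: 2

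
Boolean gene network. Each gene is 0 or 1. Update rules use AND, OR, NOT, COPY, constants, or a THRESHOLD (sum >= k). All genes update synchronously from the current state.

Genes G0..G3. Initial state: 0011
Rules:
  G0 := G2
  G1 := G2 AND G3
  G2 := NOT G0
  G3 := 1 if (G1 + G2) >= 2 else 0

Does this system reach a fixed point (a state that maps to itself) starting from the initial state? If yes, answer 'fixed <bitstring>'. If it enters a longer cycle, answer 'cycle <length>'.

Step 0: 0011
Step 1: G0=G2=1 G1=G2&G3=1&1=1 G2=NOT G0=NOT 0=1 G3=(0+1>=2)=0 -> 1110
Step 2: G0=G2=1 G1=G2&G3=1&0=0 G2=NOT G0=NOT 1=0 G3=(1+1>=2)=1 -> 1001
Step 3: G0=G2=0 G1=G2&G3=0&1=0 G2=NOT G0=NOT 1=0 G3=(0+0>=2)=0 -> 0000
Step 4: G0=G2=0 G1=G2&G3=0&0=0 G2=NOT G0=NOT 0=1 G3=(0+0>=2)=0 -> 0010
Step 5: G0=G2=1 G1=G2&G3=1&0=0 G2=NOT G0=NOT 0=1 G3=(0+1>=2)=0 -> 1010
Step 6: G0=G2=1 G1=G2&G3=1&0=0 G2=NOT G0=NOT 1=0 G3=(0+1>=2)=0 -> 1000
Step 7: G0=G2=0 G1=G2&G3=0&0=0 G2=NOT G0=NOT 1=0 G3=(0+0>=2)=0 -> 0000
Cycle of length 4 starting at step 3 -> no fixed point

Answer: cycle 4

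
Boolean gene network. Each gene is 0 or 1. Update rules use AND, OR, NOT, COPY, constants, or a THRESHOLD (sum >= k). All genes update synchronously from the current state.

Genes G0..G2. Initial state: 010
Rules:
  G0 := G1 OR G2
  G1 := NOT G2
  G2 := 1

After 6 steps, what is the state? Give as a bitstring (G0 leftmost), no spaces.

Step 1: G0=G1|G2=1|0=1 G1=NOT G2=NOT 0=1 G2=1(const) -> 111
Step 2: G0=G1|G2=1|1=1 G1=NOT G2=NOT 1=0 G2=1(const) -> 101
Step 3: G0=G1|G2=0|1=1 G1=NOT G2=NOT 1=0 G2=1(const) -> 101
Step 4: G0=G1|G2=0|1=1 G1=NOT G2=NOT 1=0 G2=1(const) -> 101
Step 5: G0=G1|G2=0|1=1 G1=NOT G2=NOT 1=0 G2=1(const) -> 101
Step 6: G0=G1|G2=0|1=1 G1=NOT G2=NOT 1=0 G2=1(const) -> 101

101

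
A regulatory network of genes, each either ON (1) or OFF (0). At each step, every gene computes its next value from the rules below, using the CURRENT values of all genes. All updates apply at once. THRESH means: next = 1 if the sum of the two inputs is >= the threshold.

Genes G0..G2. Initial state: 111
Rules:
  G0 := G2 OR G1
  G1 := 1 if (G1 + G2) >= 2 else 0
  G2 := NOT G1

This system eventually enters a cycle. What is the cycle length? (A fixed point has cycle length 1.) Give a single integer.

Step 0: 111
Step 1: G0=G2|G1=1|1=1 G1=(1+1>=2)=1 G2=NOT G1=NOT 1=0 -> 110
Step 2: G0=G2|G1=0|1=1 G1=(1+0>=2)=0 G2=NOT G1=NOT 1=0 -> 100
Step 3: G0=G2|G1=0|0=0 G1=(0+0>=2)=0 G2=NOT G1=NOT 0=1 -> 001
Step 4: G0=G2|G1=1|0=1 G1=(0+1>=2)=0 G2=NOT G1=NOT 0=1 -> 101
Step 5: G0=G2|G1=1|0=1 G1=(0+1>=2)=0 G2=NOT G1=NOT 0=1 -> 101
State from step 5 equals state from step 4 -> cycle length 1

Answer: 1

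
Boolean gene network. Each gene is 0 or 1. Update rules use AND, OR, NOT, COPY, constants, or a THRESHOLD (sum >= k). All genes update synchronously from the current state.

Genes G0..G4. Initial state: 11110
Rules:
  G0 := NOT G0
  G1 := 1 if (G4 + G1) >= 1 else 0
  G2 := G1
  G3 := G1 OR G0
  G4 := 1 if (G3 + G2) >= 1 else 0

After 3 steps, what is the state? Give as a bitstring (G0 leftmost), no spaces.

Step 1: G0=NOT G0=NOT 1=0 G1=(0+1>=1)=1 G2=G1=1 G3=G1|G0=1|1=1 G4=(1+1>=1)=1 -> 01111
Step 2: G0=NOT G0=NOT 0=1 G1=(1+1>=1)=1 G2=G1=1 G3=G1|G0=1|0=1 G4=(1+1>=1)=1 -> 11111
Step 3: G0=NOT G0=NOT 1=0 G1=(1+1>=1)=1 G2=G1=1 G3=G1|G0=1|1=1 G4=(1+1>=1)=1 -> 01111

01111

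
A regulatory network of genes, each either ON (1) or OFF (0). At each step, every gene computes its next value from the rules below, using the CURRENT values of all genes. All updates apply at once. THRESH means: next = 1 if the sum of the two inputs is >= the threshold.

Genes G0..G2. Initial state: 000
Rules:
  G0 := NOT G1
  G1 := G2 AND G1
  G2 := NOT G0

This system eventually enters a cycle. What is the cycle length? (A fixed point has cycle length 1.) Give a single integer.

Answer: 1

Derivation:
Step 0: 000
Step 1: G0=NOT G1=NOT 0=1 G1=G2&G1=0&0=0 G2=NOT G0=NOT 0=1 -> 101
Step 2: G0=NOT G1=NOT 0=1 G1=G2&G1=1&0=0 G2=NOT G0=NOT 1=0 -> 100
Step 3: G0=NOT G1=NOT 0=1 G1=G2&G1=0&0=0 G2=NOT G0=NOT 1=0 -> 100
State from step 3 equals state from step 2 -> cycle length 1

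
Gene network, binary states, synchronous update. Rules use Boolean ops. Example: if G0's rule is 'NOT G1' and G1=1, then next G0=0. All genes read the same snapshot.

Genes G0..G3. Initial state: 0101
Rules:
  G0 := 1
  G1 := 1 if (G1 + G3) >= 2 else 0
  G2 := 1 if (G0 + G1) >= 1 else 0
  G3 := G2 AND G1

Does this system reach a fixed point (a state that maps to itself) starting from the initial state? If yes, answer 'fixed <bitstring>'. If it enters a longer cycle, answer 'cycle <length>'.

Step 0: 0101
Step 1: G0=1(const) G1=(1+1>=2)=1 G2=(0+1>=1)=1 G3=G2&G1=0&1=0 -> 1110
Step 2: G0=1(const) G1=(1+0>=2)=0 G2=(1+1>=1)=1 G3=G2&G1=1&1=1 -> 1011
Step 3: G0=1(const) G1=(0+1>=2)=0 G2=(1+0>=1)=1 G3=G2&G1=1&0=0 -> 1010
Step 4: G0=1(const) G1=(0+0>=2)=0 G2=(1+0>=1)=1 G3=G2&G1=1&0=0 -> 1010
Fixed point reached at step 3: 1010

Answer: fixed 1010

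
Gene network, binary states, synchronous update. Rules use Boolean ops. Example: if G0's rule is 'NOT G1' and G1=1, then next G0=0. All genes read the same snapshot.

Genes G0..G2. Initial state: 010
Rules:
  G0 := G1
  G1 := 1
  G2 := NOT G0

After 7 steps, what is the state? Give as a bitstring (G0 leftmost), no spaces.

Step 1: G0=G1=1 G1=1(const) G2=NOT G0=NOT 0=1 -> 111
Step 2: G0=G1=1 G1=1(const) G2=NOT G0=NOT 1=0 -> 110
Step 3: G0=G1=1 G1=1(const) G2=NOT G0=NOT 1=0 -> 110
Step 4: G0=G1=1 G1=1(const) G2=NOT G0=NOT 1=0 -> 110
Step 5: G0=G1=1 G1=1(const) G2=NOT G0=NOT 1=0 -> 110
Step 6: G0=G1=1 G1=1(const) G2=NOT G0=NOT 1=0 -> 110
Step 7: G0=G1=1 G1=1(const) G2=NOT G0=NOT 1=0 -> 110

110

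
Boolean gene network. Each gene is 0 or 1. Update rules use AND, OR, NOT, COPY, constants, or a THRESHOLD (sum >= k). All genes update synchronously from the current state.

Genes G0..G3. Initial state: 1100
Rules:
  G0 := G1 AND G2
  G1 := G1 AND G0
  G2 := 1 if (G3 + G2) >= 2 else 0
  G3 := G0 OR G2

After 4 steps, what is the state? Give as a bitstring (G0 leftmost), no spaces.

Step 1: G0=G1&G2=1&0=0 G1=G1&G0=1&1=1 G2=(0+0>=2)=0 G3=G0|G2=1|0=1 -> 0101
Step 2: G0=G1&G2=1&0=0 G1=G1&G0=1&0=0 G2=(1+0>=2)=0 G3=G0|G2=0|0=0 -> 0000
Step 3: G0=G1&G2=0&0=0 G1=G1&G0=0&0=0 G2=(0+0>=2)=0 G3=G0|G2=0|0=0 -> 0000
Step 4: G0=G1&G2=0&0=0 G1=G1&G0=0&0=0 G2=(0+0>=2)=0 G3=G0|G2=0|0=0 -> 0000

0000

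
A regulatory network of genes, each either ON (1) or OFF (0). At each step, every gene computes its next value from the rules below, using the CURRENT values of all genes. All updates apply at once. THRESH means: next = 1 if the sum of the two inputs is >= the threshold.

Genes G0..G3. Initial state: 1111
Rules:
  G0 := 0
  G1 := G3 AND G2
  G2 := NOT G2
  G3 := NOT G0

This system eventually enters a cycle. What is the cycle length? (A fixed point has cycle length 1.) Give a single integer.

Step 0: 1111
Step 1: G0=0(const) G1=G3&G2=1&1=1 G2=NOT G2=NOT 1=0 G3=NOT G0=NOT 1=0 -> 0100
Step 2: G0=0(const) G1=G3&G2=0&0=0 G2=NOT G2=NOT 0=1 G3=NOT G0=NOT 0=1 -> 0011
Step 3: G0=0(const) G1=G3&G2=1&1=1 G2=NOT G2=NOT 1=0 G3=NOT G0=NOT 0=1 -> 0101
Step 4: G0=0(const) G1=G3&G2=1&0=0 G2=NOT G2=NOT 0=1 G3=NOT G0=NOT 0=1 -> 0011
State from step 4 equals state from step 2 -> cycle length 2

Answer: 2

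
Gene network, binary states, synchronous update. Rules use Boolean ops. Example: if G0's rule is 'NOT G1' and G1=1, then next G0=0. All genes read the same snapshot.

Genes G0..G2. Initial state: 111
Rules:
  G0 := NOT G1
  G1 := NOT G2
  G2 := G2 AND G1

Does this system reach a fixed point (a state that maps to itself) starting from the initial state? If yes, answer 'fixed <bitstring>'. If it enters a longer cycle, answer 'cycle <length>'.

Answer: fixed 010

Derivation:
Step 0: 111
Step 1: G0=NOT G1=NOT 1=0 G1=NOT G2=NOT 1=0 G2=G2&G1=1&1=1 -> 001
Step 2: G0=NOT G1=NOT 0=1 G1=NOT G2=NOT 1=0 G2=G2&G1=1&0=0 -> 100
Step 3: G0=NOT G1=NOT 0=1 G1=NOT G2=NOT 0=1 G2=G2&G1=0&0=0 -> 110
Step 4: G0=NOT G1=NOT 1=0 G1=NOT G2=NOT 0=1 G2=G2&G1=0&1=0 -> 010
Step 5: G0=NOT G1=NOT 1=0 G1=NOT G2=NOT 0=1 G2=G2&G1=0&1=0 -> 010
Fixed point reached at step 4: 010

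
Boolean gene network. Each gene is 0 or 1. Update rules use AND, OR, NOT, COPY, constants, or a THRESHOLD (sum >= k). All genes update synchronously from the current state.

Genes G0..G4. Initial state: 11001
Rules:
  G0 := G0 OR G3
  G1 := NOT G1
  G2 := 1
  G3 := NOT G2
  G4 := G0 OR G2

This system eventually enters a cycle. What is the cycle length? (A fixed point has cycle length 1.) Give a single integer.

Answer: 2

Derivation:
Step 0: 11001
Step 1: G0=G0|G3=1|0=1 G1=NOT G1=NOT 1=0 G2=1(const) G3=NOT G2=NOT 0=1 G4=G0|G2=1|0=1 -> 10111
Step 2: G0=G0|G3=1|1=1 G1=NOT G1=NOT 0=1 G2=1(const) G3=NOT G2=NOT 1=0 G4=G0|G2=1|1=1 -> 11101
Step 3: G0=G0|G3=1|0=1 G1=NOT G1=NOT 1=0 G2=1(const) G3=NOT G2=NOT 1=0 G4=G0|G2=1|1=1 -> 10101
Step 4: G0=G0|G3=1|0=1 G1=NOT G1=NOT 0=1 G2=1(const) G3=NOT G2=NOT 1=0 G4=G0|G2=1|1=1 -> 11101
State from step 4 equals state from step 2 -> cycle length 2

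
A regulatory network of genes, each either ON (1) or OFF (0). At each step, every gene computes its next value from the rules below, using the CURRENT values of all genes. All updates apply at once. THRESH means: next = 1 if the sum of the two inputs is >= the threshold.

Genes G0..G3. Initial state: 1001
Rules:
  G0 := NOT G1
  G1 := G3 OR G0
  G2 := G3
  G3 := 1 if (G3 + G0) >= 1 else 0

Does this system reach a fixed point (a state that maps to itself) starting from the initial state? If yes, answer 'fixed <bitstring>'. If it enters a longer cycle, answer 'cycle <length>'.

Answer: fixed 0111

Derivation:
Step 0: 1001
Step 1: G0=NOT G1=NOT 0=1 G1=G3|G0=1|1=1 G2=G3=1 G3=(1+1>=1)=1 -> 1111
Step 2: G0=NOT G1=NOT 1=0 G1=G3|G0=1|1=1 G2=G3=1 G3=(1+1>=1)=1 -> 0111
Step 3: G0=NOT G1=NOT 1=0 G1=G3|G0=1|0=1 G2=G3=1 G3=(1+0>=1)=1 -> 0111
Fixed point reached at step 2: 0111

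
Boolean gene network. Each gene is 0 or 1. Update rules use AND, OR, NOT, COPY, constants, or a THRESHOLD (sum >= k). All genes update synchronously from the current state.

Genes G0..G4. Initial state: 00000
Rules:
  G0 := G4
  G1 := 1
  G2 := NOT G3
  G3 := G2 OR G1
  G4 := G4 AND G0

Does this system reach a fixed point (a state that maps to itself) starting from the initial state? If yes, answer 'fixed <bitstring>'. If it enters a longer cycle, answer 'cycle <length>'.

Step 0: 00000
Step 1: G0=G4=0 G1=1(const) G2=NOT G3=NOT 0=1 G3=G2|G1=0|0=0 G4=G4&G0=0&0=0 -> 01100
Step 2: G0=G4=0 G1=1(const) G2=NOT G3=NOT 0=1 G3=G2|G1=1|1=1 G4=G4&G0=0&0=0 -> 01110
Step 3: G0=G4=0 G1=1(const) G2=NOT G3=NOT 1=0 G3=G2|G1=1|1=1 G4=G4&G0=0&0=0 -> 01010
Step 4: G0=G4=0 G1=1(const) G2=NOT G3=NOT 1=0 G3=G2|G1=0|1=1 G4=G4&G0=0&0=0 -> 01010
Fixed point reached at step 3: 01010

Answer: fixed 01010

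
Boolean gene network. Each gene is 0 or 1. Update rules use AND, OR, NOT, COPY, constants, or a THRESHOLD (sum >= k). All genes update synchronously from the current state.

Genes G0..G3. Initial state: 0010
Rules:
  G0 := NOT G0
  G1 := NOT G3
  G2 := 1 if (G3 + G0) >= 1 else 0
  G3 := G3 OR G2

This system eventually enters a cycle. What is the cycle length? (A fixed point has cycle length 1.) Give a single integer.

Step 0: 0010
Step 1: G0=NOT G0=NOT 0=1 G1=NOT G3=NOT 0=1 G2=(0+0>=1)=0 G3=G3|G2=0|1=1 -> 1101
Step 2: G0=NOT G0=NOT 1=0 G1=NOT G3=NOT 1=0 G2=(1+1>=1)=1 G3=G3|G2=1|0=1 -> 0011
Step 3: G0=NOT G0=NOT 0=1 G1=NOT G3=NOT 1=0 G2=(1+0>=1)=1 G3=G3|G2=1|1=1 -> 1011
Step 4: G0=NOT G0=NOT 1=0 G1=NOT G3=NOT 1=0 G2=(1+1>=1)=1 G3=G3|G2=1|1=1 -> 0011
State from step 4 equals state from step 2 -> cycle length 2

Answer: 2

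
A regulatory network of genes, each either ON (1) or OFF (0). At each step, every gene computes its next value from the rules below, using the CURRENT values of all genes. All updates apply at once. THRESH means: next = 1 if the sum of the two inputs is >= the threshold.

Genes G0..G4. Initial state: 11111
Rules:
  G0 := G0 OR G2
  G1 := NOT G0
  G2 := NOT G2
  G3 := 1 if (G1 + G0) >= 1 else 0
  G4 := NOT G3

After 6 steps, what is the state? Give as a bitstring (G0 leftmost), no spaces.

Step 1: G0=G0|G2=1|1=1 G1=NOT G0=NOT 1=0 G2=NOT G2=NOT 1=0 G3=(1+1>=1)=1 G4=NOT G3=NOT 1=0 -> 10010
Step 2: G0=G0|G2=1|0=1 G1=NOT G0=NOT 1=0 G2=NOT G2=NOT 0=1 G3=(0+1>=1)=1 G4=NOT G3=NOT 1=0 -> 10110
Step 3: G0=G0|G2=1|1=1 G1=NOT G0=NOT 1=0 G2=NOT G2=NOT 1=0 G3=(0+1>=1)=1 G4=NOT G3=NOT 1=0 -> 10010
Step 4: G0=G0|G2=1|0=1 G1=NOT G0=NOT 1=0 G2=NOT G2=NOT 0=1 G3=(0+1>=1)=1 G4=NOT G3=NOT 1=0 -> 10110
Step 5: G0=G0|G2=1|1=1 G1=NOT G0=NOT 1=0 G2=NOT G2=NOT 1=0 G3=(0+1>=1)=1 G4=NOT G3=NOT 1=0 -> 10010
Step 6: G0=G0|G2=1|0=1 G1=NOT G0=NOT 1=0 G2=NOT G2=NOT 0=1 G3=(0+1>=1)=1 G4=NOT G3=NOT 1=0 -> 10110

10110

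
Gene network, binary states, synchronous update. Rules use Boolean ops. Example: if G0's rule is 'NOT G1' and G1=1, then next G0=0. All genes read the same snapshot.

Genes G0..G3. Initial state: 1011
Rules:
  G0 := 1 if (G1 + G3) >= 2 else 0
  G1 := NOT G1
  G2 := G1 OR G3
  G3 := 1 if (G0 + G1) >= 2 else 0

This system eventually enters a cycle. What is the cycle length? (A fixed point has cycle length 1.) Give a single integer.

Step 0: 1011
Step 1: G0=(0+1>=2)=0 G1=NOT G1=NOT 0=1 G2=G1|G3=0|1=1 G3=(1+0>=2)=0 -> 0110
Step 2: G0=(1+0>=2)=0 G1=NOT G1=NOT 1=0 G2=G1|G3=1|0=1 G3=(0+1>=2)=0 -> 0010
Step 3: G0=(0+0>=2)=0 G1=NOT G1=NOT 0=1 G2=G1|G3=0|0=0 G3=(0+0>=2)=0 -> 0100
Step 4: G0=(1+0>=2)=0 G1=NOT G1=NOT 1=0 G2=G1|G3=1|0=1 G3=(0+1>=2)=0 -> 0010
State from step 4 equals state from step 2 -> cycle length 2

Answer: 2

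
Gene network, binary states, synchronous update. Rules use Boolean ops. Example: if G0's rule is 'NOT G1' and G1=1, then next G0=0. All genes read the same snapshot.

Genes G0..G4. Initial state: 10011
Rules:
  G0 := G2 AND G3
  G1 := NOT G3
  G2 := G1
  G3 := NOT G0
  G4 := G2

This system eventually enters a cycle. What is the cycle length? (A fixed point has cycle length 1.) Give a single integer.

Step 0: 10011
Step 1: G0=G2&G3=0&1=0 G1=NOT G3=NOT 1=0 G2=G1=0 G3=NOT G0=NOT 1=0 G4=G2=0 -> 00000
Step 2: G0=G2&G3=0&0=0 G1=NOT G3=NOT 0=1 G2=G1=0 G3=NOT G0=NOT 0=1 G4=G2=0 -> 01010
Step 3: G0=G2&G3=0&1=0 G1=NOT G3=NOT 1=0 G2=G1=1 G3=NOT G0=NOT 0=1 G4=G2=0 -> 00110
Step 4: G0=G2&G3=1&1=1 G1=NOT G3=NOT 1=0 G2=G1=0 G3=NOT G0=NOT 0=1 G4=G2=1 -> 10011
State from step 4 equals state from step 0 -> cycle length 4

Answer: 4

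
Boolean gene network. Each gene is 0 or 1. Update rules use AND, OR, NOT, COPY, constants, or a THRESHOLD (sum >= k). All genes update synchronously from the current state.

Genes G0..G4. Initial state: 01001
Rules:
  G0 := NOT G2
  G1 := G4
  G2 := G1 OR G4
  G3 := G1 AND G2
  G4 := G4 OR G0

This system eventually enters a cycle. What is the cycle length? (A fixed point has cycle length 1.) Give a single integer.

Answer: 1

Derivation:
Step 0: 01001
Step 1: G0=NOT G2=NOT 0=1 G1=G4=1 G2=G1|G4=1|1=1 G3=G1&G2=1&0=0 G4=G4|G0=1|0=1 -> 11101
Step 2: G0=NOT G2=NOT 1=0 G1=G4=1 G2=G1|G4=1|1=1 G3=G1&G2=1&1=1 G4=G4|G0=1|1=1 -> 01111
Step 3: G0=NOT G2=NOT 1=0 G1=G4=1 G2=G1|G4=1|1=1 G3=G1&G2=1&1=1 G4=G4|G0=1|0=1 -> 01111
State from step 3 equals state from step 2 -> cycle length 1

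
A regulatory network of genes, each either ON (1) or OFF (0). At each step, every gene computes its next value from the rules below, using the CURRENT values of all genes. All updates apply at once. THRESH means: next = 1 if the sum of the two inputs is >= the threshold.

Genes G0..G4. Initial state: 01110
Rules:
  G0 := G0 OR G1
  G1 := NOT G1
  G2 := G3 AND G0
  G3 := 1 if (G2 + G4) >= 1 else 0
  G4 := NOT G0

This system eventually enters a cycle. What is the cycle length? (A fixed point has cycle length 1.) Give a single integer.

Step 0: 01110
Step 1: G0=G0|G1=0|1=1 G1=NOT G1=NOT 1=0 G2=G3&G0=1&0=0 G3=(1+0>=1)=1 G4=NOT G0=NOT 0=1 -> 10011
Step 2: G0=G0|G1=1|0=1 G1=NOT G1=NOT 0=1 G2=G3&G0=1&1=1 G3=(0+1>=1)=1 G4=NOT G0=NOT 1=0 -> 11110
Step 3: G0=G0|G1=1|1=1 G1=NOT G1=NOT 1=0 G2=G3&G0=1&1=1 G3=(1+0>=1)=1 G4=NOT G0=NOT 1=0 -> 10110
Step 4: G0=G0|G1=1|0=1 G1=NOT G1=NOT 0=1 G2=G3&G0=1&1=1 G3=(1+0>=1)=1 G4=NOT G0=NOT 1=0 -> 11110
State from step 4 equals state from step 2 -> cycle length 2

Answer: 2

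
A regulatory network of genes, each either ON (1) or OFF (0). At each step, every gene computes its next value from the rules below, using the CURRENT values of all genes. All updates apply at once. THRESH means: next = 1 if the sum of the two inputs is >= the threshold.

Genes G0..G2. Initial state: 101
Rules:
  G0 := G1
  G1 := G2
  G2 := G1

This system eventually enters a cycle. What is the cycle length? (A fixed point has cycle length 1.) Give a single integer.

Answer: 2

Derivation:
Step 0: 101
Step 1: G0=G1=0 G1=G2=1 G2=G1=0 -> 010
Step 2: G0=G1=1 G1=G2=0 G2=G1=1 -> 101
State from step 2 equals state from step 0 -> cycle length 2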